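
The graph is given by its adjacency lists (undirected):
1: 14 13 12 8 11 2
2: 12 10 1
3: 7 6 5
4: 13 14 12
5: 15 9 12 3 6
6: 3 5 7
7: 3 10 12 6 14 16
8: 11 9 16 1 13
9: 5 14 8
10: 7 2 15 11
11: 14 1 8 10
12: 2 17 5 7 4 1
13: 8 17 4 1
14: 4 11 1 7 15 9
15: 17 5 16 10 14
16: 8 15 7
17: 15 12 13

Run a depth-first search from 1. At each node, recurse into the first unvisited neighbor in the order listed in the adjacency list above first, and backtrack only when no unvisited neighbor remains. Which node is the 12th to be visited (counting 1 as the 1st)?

15

Visit 1
1 → 14
14 → 4
4 → 13
13 → 8
8 → 11
11 → 10
10 → 7
7 → 3
3 → 6
6 → 5
5 → 15
15 → 17
17 → 12
12 → 2
15 → 16
5 → 9

Visit order: 1, 14, 4, 13, 8, 11, 10, 7, 3, 6, 5, 15, 17, 12, 2, 16, 9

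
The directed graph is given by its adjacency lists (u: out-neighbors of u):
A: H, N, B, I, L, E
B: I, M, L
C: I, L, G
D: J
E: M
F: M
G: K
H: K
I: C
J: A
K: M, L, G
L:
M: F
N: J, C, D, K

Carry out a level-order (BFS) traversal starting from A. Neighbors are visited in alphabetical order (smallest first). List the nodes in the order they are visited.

Visit A; enqueue B, E, H, I, L, N → queue [B, E, H, I, L, N]
Visit B; enqueue M → queue [E, H, I, L, N, M]
Visit E → queue [H, I, L, N, M]
Visit H; enqueue K → queue [I, L, N, M, K]
Visit I; enqueue C → queue [L, N, M, K, C]
Visit L → queue [N, M, K, C]
Visit N; enqueue D, J → queue [M, K, C, D, J]
Visit M; enqueue F → queue [K, C, D, J, F]
Visit K; enqueue G → queue [C, D, J, F, G]
Visit C → queue [D, J, F, G]
Visit D → queue [J, F, G]
Visit J → queue [F, G]
Visit F → queue [G]
Visit G → queue []

A B E H I L N M K C D J F G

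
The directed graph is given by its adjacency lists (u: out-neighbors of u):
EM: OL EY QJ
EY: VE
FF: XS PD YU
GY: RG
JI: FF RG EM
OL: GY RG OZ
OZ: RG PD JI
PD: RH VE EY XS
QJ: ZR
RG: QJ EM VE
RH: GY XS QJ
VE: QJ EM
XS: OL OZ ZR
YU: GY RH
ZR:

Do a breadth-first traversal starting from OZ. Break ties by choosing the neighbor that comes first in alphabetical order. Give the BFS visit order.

OZ, JI, PD, RG, EM, FF, EY, RH, VE, XS, QJ, OL, YU, GY, ZR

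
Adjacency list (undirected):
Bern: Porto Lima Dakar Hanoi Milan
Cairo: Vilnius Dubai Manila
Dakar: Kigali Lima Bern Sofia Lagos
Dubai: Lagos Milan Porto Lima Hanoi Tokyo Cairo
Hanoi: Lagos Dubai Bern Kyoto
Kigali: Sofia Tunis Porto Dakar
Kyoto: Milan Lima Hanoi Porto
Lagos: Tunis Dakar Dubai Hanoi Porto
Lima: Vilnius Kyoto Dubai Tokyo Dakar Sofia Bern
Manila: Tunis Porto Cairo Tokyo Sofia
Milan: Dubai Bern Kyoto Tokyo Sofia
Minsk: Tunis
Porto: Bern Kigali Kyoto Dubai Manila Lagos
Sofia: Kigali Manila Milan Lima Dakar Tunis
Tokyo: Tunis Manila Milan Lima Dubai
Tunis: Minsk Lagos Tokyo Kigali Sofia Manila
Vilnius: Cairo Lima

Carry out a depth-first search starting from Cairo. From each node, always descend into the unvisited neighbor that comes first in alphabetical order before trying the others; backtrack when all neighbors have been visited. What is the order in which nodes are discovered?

Visit Cairo
Cairo → Dubai
Dubai → Hanoi
Hanoi → Bern
Bern → Dakar
Dakar → Kigali
Kigali → Porto
Porto → Kyoto
Kyoto → Lima
Lima → Sofia
Sofia → Manila
Manila → Tokyo
Tokyo → Milan
Tokyo → Tunis
Tunis → Lagos
Tunis → Minsk
Lima → Vilnius

Cairo, Dubai, Hanoi, Bern, Dakar, Kigali, Porto, Kyoto, Lima, Sofia, Manila, Tokyo, Milan, Tunis, Lagos, Minsk, Vilnius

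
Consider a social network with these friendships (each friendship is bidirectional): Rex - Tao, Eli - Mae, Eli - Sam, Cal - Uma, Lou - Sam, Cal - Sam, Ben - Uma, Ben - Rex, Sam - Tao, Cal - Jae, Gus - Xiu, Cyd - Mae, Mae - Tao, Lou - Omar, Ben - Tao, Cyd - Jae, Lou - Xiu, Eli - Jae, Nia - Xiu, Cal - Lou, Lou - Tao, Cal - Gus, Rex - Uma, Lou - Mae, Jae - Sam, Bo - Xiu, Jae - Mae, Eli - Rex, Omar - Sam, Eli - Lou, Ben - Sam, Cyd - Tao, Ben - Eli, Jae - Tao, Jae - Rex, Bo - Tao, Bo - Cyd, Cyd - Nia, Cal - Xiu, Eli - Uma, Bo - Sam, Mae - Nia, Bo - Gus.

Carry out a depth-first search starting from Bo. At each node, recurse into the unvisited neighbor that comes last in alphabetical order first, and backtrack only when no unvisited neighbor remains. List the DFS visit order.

Visit Bo
Bo → Xiu
Xiu → Nia
Nia → Mae
Mae → Tao
Tao → Sam
Sam → Omar
Omar → Lou
Lou → Eli
Eli → Uma
Uma → Rex
Rex → Jae
Jae → Cyd
Jae → Cal
Cal → Gus
Rex → Ben

Bo Xiu Nia Mae Tao Sam Omar Lou Eli Uma Rex Jae Cyd Cal Gus Ben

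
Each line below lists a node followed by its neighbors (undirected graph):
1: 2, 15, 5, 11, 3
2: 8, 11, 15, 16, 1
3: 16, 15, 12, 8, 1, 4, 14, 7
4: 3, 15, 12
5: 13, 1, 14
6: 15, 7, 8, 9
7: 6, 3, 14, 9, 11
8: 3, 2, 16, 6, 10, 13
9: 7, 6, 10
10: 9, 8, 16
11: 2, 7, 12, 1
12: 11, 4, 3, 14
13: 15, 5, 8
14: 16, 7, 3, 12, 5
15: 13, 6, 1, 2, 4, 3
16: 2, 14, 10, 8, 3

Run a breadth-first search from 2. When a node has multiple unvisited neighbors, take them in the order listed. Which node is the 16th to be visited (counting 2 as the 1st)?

Visit 2; enqueue 8, 11, 15, 16, 1 → queue [8, 11, 15, 16, 1]
Visit 8; enqueue 3, 6, 10, 13 → queue [11, 15, 16, 1, 3, 6, 10, 13]
Visit 11; enqueue 7, 12 → queue [15, 16, 1, 3, 6, 10, 13, 7, 12]
Visit 15; enqueue 4 → queue [16, 1, 3, 6, 10, 13, 7, 12, 4]
Visit 16; enqueue 14 → queue [1, 3, 6, 10, 13, 7, 12, 4, 14]
Visit 1; enqueue 5 → queue [3, 6, 10, 13, 7, 12, 4, 14, 5]
Visit 3 → queue [6, 10, 13, 7, 12, 4, 14, 5]
Visit 6; enqueue 9 → queue [10, 13, 7, 12, 4, 14, 5, 9]
Visit 10 → queue [13, 7, 12, 4, 14, 5, 9]
Visit 13 → queue [7, 12, 4, 14, 5, 9]
Visit 7 → queue [12, 4, 14, 5, 9]
Visit 12 → queue [4, 14, 5, 9]
Visit 4 → queue [14, 5, 9]
Visit 14 → queue [5, 9]
Visit 5 → queue [9]
Visit 9 → queue []

Visit order: 2, 8, 11, 15, 16, 1, 3, 6, 10, 13, 7, 12, 4, 14, 5, 9

9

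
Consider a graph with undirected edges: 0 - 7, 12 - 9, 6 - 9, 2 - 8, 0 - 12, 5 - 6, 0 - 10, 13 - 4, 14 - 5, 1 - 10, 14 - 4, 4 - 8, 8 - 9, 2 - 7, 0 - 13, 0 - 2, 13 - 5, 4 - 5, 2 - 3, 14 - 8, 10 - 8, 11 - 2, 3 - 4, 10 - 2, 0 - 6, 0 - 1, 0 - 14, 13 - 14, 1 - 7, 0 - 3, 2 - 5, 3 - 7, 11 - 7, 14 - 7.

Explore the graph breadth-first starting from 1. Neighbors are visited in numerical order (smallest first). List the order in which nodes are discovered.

Visit 1; enqueue 0, 7, 10 → queue [0, 7, 10]
Visit 0; enqueue 2, 3, 6, 12, 13, 14 → queue [7, 10, 2, 3, 6, 12, 13, 14]
Visit 7; enqueue 11 → queue [10, 2, 3, 6, 12, 13, 14, 11]
Visit 10; enqueue 8 → queue [2, 3, 6, 12, 13, 14, 11, 8]
Visit 2; enqueue 5 → queue [3, 6, 12, 13, 14, 11, 8, 5]
Visit 3; enqueue 4 → queue [6, 12, 13, 14, 11, 8, 5, 4]
Visit 6; enqueue 9 → queue [12, 13, 14, 11, 8, 5, 4, 9]
Visit 12 → queue [13, 14, 11, 8, 5, 4, 9]
Visit 13 → queue [14, 11, 8, 5, 4, 9]
Visit 14 → queue [11, 8, 5, 4, 9]
Visit 11 → queue [8, 5, 4, 9]
Visit 8 → queue [5, 4, 9]
Visit 5 → queue [4, 9]
Visit 4 → queue [9]
Visit 9 → queue []

1 -> 0 -> 7 -> 10 -> 2 -> 3 -> 6 -> 12 -> 13 -> 14 -> 11 -> 8 -> 5 -> 4 -> 9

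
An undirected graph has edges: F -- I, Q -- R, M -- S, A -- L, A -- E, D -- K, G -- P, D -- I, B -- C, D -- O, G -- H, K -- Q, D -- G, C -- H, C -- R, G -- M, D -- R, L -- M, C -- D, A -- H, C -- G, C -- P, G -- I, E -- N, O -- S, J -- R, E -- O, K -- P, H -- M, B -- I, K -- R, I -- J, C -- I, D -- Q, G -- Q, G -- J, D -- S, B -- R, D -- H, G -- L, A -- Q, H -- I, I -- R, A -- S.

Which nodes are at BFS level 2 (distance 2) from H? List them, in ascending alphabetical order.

B, E, F, J, K, L, O, P, Q, R, S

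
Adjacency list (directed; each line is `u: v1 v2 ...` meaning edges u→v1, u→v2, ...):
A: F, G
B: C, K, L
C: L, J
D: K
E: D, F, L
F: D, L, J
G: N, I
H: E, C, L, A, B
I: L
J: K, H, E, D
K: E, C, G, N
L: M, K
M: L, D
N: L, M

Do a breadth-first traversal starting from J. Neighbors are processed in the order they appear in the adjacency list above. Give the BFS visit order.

J, K, H, E, D, C, G, N, L, A, B, F, I, M

Visit J; enqueue K, H, E, D → queue [K, H, E, D]
Visit K; enqueue C, G, N → queue [H, E, D, C, G, N]
Visit H; enqueue L, A, B → queue [E, D, C, G, N, L, A, B]
Visit E; enqueue F → queue [D, C, G, N, L, A, B, F]
Visit D → queue [C, G, N, L, A, B, F]
Visit C → queue [G, N, L, A, B, F]
Visit G; enqueue I → queue [N, L, A, B, F, I]
Visit N; enqueue M → queue [L, A, B, F, I, M]
Visit L → queue [A, B, F, I, M]
Visit A → queue [B, F, I, M]
Visit B → queue [F, I, M]
Visit F → queue [I, M]
Visit I → queue [M]
Visit M → queue []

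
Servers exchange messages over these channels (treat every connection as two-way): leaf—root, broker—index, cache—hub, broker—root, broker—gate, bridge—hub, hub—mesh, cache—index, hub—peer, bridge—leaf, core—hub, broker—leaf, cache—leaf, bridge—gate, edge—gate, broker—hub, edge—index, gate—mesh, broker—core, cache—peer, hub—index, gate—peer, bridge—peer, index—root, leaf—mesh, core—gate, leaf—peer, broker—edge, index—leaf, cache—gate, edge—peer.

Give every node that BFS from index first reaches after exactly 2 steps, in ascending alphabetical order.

Level 0: index
Level 1: broker, cache, edge, hub, leaf, root
Level 2: bridge, core, gate, mesh, peer

bridge, core, gate, mesh, peer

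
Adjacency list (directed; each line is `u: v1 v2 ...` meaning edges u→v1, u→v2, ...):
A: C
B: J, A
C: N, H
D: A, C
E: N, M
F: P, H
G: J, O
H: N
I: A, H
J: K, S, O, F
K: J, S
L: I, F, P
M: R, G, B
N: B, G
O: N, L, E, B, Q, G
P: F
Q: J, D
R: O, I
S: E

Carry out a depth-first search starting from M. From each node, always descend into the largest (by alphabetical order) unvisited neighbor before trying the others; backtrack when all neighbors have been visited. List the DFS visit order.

M R O Q J S E N G B A C H K F P D L I

Visit M
M → R
R → O
O → Q
Q → J
J → S
S → E
E → N
N → G
N → B
B → A
A → C
C → H
J → K
J → F
F → P
Q → D
O → L
L → I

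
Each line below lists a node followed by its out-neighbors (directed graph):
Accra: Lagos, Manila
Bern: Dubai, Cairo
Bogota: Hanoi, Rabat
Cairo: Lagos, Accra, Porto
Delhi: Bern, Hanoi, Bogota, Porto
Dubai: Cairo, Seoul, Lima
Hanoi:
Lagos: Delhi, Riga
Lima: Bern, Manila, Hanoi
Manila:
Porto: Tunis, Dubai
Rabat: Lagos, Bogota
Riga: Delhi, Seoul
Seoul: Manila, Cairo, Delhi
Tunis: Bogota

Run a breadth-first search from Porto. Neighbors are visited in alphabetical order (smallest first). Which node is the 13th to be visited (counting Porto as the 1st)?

Delhi

Visit Porto; enqueue Dubai, Tunis → queue [Dubai, Tunis]
Visit Dubai; enqueue Cairo, Lima, Seoul → queue [Tunis, Cairo, Lima, Seoul]
Visit Tunis; enqueue Bogota → queue [Cairo, Lima, Seoul, Bogota]
Visit Cairo; enqueue Accra, Lagos → queue [Lima, Seoul, Bogota, Accra, Lagos]
Visit Lima; enqueue Bern, Hanoi, Manila → queue [Seoul, Bogota, Accra, Lagos, Bern, Hanoi, Manila]
Visit Seoul; enqueue Delhi → queue [Bogota, Accra, Lagos, Bern, Hanoi, Manila, Delhi]
Visit Bogota; enqueue Rabat → queue [Accra, Lagos, Bern, Hanoi, Manila, Delhi, Rabat]
Visit Accra → queue [Lagos, Bern, Hanoi, Manila, Delhi, Rabat]
Visit Lagos; enqueue Riga → queue [Bern, Hanoi, Manila, Delhi, Rabat, Riga]
Visit Bern → queue [Hanoi, Manila, Delhi, Rabat, Riga]
Visit Hanoi → queue [Manila, Delhi, Rabat, Riga]
Visit Manila → queue [Delhi, Rabat, Riga]
Visit Delhi → queue [Rabat, Riga]
Visit Rabat → queue [Riga]
Visit Riga → queue []

Visit order: Porto, Dubai, Tunis, Cairo, Lima, Seoul, Bogota, Accra, Lagos, Bern, Hanoi, Manila, Delhi, Rabat, Riga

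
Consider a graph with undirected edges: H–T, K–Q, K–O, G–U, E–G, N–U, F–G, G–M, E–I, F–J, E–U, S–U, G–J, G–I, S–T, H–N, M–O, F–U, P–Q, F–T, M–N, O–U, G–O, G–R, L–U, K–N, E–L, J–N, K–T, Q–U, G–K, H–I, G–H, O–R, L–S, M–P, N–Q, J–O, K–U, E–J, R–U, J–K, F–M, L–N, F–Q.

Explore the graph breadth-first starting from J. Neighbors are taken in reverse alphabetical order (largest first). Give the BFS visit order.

J O N K G F E U R M Q L H T I S P

Visit J; enqueue O, N, K, G, F, E → queue [O, N, K, G, F, E]
Visit O; enqueue U, R, M → queue [N, K, G, F, E, U, R, M]
Visit N; enqueue Q, L, H → queue [K, G, F, E, U, R, M, Q, L, H]
Visit K; enqueue T → queue [G, F, E, U, R, M, Q, L, H, T]
Visit G; enqueue I → queue [F, E, U, R, M, Q, L, H, T, I]
Visit F → queue [E, U, R, M, Q, L, H, T, I]
Visit E → queue [U, R, M, Q, L, H, T, I]
Visit U; enqueue S → queue [R, M, Q, L, H, T, I, S]
Visit R → queue [M, Q, L, H, T, I, S]
Visit M; enqueue P → queue [Q, L, H, T, I, S, P]
Visit Q → queue [L, H, T, I, S, P]
Visit L → queue [H, T, I, S, P]
Visit H → queue [T, I, S, P]
Visit T → queue [I, S, P]
Visit I → queue [S, P]
Visit S → queue [P]
Visit P → queue []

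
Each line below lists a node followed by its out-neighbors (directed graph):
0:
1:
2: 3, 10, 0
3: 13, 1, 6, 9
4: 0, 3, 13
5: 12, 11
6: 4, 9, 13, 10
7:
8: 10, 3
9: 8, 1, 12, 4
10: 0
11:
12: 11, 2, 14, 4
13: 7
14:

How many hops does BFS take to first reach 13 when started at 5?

Level 0: 5
Level 1: 11, 12
Level 2: 2, 4, 14
Level 3: 0, 3, 10, 13
Level 4: 1, 6, 7, 9
Level 5: 8
13 first appears at level 3.

3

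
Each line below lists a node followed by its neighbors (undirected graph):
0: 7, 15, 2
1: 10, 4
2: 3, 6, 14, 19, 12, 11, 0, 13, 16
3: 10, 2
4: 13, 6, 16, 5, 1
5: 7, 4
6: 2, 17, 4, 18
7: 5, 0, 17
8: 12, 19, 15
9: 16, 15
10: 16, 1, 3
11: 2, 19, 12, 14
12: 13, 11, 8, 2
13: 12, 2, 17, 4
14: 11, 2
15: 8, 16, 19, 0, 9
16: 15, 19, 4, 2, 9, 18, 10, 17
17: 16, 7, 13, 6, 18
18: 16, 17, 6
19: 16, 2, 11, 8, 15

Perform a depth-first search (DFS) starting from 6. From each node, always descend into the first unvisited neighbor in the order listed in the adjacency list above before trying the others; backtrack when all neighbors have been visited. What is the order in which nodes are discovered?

Visit 6
6 → 2
2 → 3
3 → 10
10 → 16
16 → 15
15 → 8
8 → 12
12 → 13
13 → 17
17 → 7
7 → 5
5 → 4
4 → 1
7 → 0
17 → 18
12 → 11
11 → 19
11 → 14
15 → 9

6, 2, 3, 10, 16, 15, 8, 12, 13, 17, 7, 5, 4, 1, 0, 18, 11, 19, 14, 9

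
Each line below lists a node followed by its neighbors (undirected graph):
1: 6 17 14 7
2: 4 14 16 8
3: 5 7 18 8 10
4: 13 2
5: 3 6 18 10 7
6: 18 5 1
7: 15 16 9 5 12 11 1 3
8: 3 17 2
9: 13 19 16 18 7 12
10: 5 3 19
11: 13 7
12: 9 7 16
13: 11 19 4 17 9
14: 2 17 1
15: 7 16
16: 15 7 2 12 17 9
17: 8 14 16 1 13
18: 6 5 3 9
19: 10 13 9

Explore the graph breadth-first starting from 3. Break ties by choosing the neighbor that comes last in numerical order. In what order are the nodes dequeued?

Visit 3; enqueue 18, 10, 8, 7, 5 → queue [18, 10, 8, 7, 5]
Visit 18; enqueue 9, 6 → queue [10, 8, 7, 5, 9, 6]
Visit 10; enqueue 19 → queue [8, 7, 5, 9, 6, 19]
Visit 8; enqueue 17, 2 → queue [7, 5, 9, 6, 19, 17, 2]
Visit 7; enqueue 16, 15, 12, 11, 1 → queue [5, 9, 6, 19, 17, 2, 16, 15, 12, 11, 1]
Visit 5 → queue [9, 6, 19, 17, 2, 16, 15, 12, 11, 1]
Visit 9; enqueue 13 → queue [6, 19, 17, 2, 16, 15, 12, 11, 1, 13]
Visit 6 → queue [19, 17, 2, 16, 15, 12, 11, 1, 13]
Visit 19 → queue [17, 2, 16, 15, 12, 11, 1, 13]
Visit 17; enqueue 14 → queue [2, 16, 15, 12, 11, 1, 13, 14]
Visit 2; enqueue 4 → queue [16, 15, 12, 11, 1, 13, 14, 4]
Visit 16 → queue [15, 12, 11, 1, 13, 14, 4]
Visit 15 → queue [12, 11, 1, 13, 14, 4]
Visit 12 → queue [11, 1, 13, 14, 4]
Visit 11 → queue [1, 13, 14, 4]
Visit 1 → queue [13, 14, 4]
Visit 13 → queue [14, 4]
Visit 14 → queue [4]
Visit 4 → queue []

3 18 10 8 7 5 9 6 19 17 2 16 15 12 11 1 13 14 4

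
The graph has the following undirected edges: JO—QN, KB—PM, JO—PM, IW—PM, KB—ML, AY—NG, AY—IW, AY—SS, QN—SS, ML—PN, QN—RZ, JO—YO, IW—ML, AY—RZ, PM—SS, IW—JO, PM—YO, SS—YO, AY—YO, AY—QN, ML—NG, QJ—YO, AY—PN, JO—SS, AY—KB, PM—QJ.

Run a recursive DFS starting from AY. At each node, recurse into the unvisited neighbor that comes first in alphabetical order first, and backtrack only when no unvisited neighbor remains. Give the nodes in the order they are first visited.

Visit AY
AY → IW
IW → JO
JO → PM
PM → KB
KB → ML
ML → NG
ML → PN
PM → QJ
QJ → YO
YO → SS
SS → QN
QN → RZ

AY, IW, JO, PM, KB, ML, NG, PN, QJ, YO, SS, QN, RZ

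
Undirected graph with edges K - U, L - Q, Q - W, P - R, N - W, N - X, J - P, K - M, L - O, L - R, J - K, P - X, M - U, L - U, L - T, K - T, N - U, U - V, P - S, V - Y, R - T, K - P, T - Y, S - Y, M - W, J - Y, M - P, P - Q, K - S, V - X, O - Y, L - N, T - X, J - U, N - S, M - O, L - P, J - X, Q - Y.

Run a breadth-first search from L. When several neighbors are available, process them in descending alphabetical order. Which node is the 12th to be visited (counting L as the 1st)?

J

Visit L; enqueue U, T, R, Q, P, O, N → queue [U, T, R, Q, P, O, N]
Visit U; enqueue V, M, K, J → queue [T, R, Q, P, O, N, V, M, K, J]
Visit T; enqueue Y, X → queue [R, Q, P, O, N, V, M, K, J, Y, X]
Visit R → queue [Q, P, O, N, V, M, K, J, Y, X]
Visit Q; enqueue W → queue [P, O, N, V, M, K, J, Y, X, W]
Visit P; enqueue S → queue [O, N, V, M, K, J, Y, X, W, S]
Visit O → queue [N, V, M, K, J, Y, X, W, S]
Visit N → queue [V, M, K, J, Y, X, W, S]
Visit V → queue [M, K, J, Y, X, W, S]
Visit M → queue [K, J, Y, X, W, S]
Visit K → queue [J, Y, X, W, S]
Visit J → queue [Y, X, W, S]
Visit Y → queue [X, W, S]
Visit X → queue [W, S]
Visit W → queue [S]
Visit S → queue []

Visit order: L, U, T, R, Q, P, O, N, V, M, K, J, Y, X, W, S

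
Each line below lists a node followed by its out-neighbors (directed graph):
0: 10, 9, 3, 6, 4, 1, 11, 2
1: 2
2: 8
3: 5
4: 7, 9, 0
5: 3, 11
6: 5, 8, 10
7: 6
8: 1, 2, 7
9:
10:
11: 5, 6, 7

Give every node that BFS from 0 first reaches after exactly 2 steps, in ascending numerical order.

Level 0: 0
Level 1: 1, 2, 3, 4, 6, 9, 10, 11
Level 2: 5, 7, 8

5, 7, 8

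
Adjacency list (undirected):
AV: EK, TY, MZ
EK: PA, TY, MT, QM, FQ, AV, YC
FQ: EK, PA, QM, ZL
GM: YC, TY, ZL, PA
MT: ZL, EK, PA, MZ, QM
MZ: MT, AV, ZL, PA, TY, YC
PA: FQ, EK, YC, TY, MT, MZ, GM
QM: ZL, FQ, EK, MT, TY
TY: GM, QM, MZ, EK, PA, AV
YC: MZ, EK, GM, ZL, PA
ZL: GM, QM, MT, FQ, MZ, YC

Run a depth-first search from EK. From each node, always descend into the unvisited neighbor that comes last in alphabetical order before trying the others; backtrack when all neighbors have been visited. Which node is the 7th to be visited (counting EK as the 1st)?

MZ

Visit EK
EK → YC
YC → ZL
ZL → QM
QM → TY
TY → PA
PA → MZ
MZ → MT
MZ → AV
PA → GM
PA → FQ

Visit order: EK, YC, ZL, QM, TY, PA, MZ, MT, AV, GM, FQ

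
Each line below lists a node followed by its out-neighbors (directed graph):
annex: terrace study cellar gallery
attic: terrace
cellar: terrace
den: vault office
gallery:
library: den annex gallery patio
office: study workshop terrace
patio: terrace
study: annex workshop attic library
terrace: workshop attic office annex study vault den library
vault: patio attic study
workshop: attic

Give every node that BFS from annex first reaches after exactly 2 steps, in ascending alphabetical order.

attic, den, library, office, vault, workshop

Level 0: annex
Level 1: cellar, gallery, study, terrace
Level 2: attic, den, library, office, vault, workshop
Level 3: patio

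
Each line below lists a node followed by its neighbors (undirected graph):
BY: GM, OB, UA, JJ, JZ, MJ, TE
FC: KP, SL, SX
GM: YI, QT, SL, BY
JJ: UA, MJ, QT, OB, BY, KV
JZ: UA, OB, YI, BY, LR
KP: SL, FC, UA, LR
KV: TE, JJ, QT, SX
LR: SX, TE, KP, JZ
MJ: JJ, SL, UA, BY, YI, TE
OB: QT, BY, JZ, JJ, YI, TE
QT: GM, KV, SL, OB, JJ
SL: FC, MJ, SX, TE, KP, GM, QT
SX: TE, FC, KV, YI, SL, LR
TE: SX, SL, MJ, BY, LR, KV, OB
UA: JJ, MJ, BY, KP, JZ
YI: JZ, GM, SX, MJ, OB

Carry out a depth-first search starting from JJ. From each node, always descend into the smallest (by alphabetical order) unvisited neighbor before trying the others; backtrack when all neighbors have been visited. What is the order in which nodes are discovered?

JJ BY GM QT KV SX FC KP LR JZ OB TE MJ SL UA YI

Visit JJ
JJ → BY
BY → GM
GM → QT
QT → KV
KV → SX
SX → FC
FC → KP
KP → LR
LR → JZ
JZ → OB
OB → TE
TE → MJ
MJ → SL
MJ → UA
MJ → YI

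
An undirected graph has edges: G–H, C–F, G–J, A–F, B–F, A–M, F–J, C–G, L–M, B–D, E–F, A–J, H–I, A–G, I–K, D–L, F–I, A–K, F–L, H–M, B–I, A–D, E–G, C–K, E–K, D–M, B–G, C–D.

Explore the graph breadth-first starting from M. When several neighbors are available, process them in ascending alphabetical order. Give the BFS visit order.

Visit M; enqueue A, D, H, L → queue [A, D, H, L]
Visit A; enqueue F, G, J, K → queue [D, H, L, F, G, J, K]
Visit D; enqueue B, C → queue [H, L, F, G, J, K, B, C]
Visit H; enqueue I → queue [L, F, G, J, K, B, C, I]
Visit L → queue [F, G, J, K, B, C, I]
Visit F; enqueue E → queue [G, J, K, B, C, I, E]
Visit G → queue [J, K, B, C, I, E]
Visit J → queue [K, B, C, I, E]
Visit K → queue [B, C, I, E]
Visit B → queue [C, I, E]
Visit C → queue [I, E]
Visit I → queue [E]
Visit E → queue []

M A D H L F G J K B C I E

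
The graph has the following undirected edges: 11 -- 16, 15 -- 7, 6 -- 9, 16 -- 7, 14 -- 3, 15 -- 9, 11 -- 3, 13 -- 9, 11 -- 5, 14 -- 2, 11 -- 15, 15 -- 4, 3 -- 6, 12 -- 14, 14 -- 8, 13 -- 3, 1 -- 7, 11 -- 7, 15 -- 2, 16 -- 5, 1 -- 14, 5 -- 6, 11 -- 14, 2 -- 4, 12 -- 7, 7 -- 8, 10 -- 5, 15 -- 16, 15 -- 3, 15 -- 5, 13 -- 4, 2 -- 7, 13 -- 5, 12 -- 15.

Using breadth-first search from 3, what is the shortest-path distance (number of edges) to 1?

Level 0: 3
Level 1: 6, 11, 13, 14, 15
Level 2: 1, 2, 4, 5, 7, 8, 9, 12, 16
Level 3: 10
1 first appears at level 2.

2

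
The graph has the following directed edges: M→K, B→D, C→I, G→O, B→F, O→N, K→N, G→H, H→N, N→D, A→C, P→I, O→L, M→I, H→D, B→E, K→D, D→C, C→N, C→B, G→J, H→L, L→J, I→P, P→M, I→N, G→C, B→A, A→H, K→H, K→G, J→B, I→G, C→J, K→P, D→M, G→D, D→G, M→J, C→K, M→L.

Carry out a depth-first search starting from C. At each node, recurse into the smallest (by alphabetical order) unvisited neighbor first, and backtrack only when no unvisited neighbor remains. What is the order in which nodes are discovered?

C B A H D G J O L N M I P K E F

Visit C
C → B
B → A
A → H
H → D
D → G
G → J
G → O
O → L
O → N
D → M
M → I
I → P
M → K
B → E
B → F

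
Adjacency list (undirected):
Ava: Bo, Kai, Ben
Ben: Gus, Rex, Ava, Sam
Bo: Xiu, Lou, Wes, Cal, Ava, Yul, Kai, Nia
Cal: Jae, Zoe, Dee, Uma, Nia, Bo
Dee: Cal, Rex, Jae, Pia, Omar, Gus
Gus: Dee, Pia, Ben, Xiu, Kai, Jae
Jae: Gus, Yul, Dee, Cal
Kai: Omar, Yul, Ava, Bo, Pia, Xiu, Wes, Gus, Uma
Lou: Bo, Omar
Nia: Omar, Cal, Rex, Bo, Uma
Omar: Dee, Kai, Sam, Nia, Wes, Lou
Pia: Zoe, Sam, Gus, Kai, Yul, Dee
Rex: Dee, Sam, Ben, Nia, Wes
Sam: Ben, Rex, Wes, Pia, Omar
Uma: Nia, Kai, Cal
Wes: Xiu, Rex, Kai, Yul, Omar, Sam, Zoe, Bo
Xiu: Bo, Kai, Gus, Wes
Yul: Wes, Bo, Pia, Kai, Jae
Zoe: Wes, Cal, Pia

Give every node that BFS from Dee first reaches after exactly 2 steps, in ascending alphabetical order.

Level 0: Dee
Level 1: Cal, Gus, Jae, Omar, Pia, Rex
Level 2: Ben, Bo, Kai, Lou, Nia, Sam, Uma, Wes, Xiu, Yul, Zoe
Level 3: Ava

Ben, Bo, Kai, Lou, Nia, Sam, Uma, Wes, Xiu, Yul, Zoe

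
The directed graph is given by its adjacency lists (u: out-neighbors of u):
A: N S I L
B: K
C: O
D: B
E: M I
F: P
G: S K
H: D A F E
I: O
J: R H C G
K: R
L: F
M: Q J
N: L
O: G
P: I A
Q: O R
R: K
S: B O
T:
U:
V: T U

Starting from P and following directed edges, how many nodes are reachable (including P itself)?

BFS from P visits: P, I, A, O, N, S, L, G, B, F, K, R
Reachable nodes: 12 of 22 total.

12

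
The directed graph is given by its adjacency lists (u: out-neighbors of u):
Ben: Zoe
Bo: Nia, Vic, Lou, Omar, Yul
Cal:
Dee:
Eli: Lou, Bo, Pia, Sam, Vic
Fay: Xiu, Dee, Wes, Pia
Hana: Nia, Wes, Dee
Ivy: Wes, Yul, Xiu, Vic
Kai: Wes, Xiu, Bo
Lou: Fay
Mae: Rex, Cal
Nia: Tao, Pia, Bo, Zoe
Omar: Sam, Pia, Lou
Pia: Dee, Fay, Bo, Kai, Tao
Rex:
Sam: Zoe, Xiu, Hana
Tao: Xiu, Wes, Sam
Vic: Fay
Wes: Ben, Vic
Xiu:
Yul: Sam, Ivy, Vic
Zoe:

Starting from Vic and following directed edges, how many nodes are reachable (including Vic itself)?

BFS from Vic visits: Vic, Fay, Dee, Pia, Wes, Xiu, Bo, Kai, Tao, Ben, Lou, Nia, Omar, Yul, Sam, Zoe, Ivy, Hana
Reachable nodes: 18 of 22 total.

18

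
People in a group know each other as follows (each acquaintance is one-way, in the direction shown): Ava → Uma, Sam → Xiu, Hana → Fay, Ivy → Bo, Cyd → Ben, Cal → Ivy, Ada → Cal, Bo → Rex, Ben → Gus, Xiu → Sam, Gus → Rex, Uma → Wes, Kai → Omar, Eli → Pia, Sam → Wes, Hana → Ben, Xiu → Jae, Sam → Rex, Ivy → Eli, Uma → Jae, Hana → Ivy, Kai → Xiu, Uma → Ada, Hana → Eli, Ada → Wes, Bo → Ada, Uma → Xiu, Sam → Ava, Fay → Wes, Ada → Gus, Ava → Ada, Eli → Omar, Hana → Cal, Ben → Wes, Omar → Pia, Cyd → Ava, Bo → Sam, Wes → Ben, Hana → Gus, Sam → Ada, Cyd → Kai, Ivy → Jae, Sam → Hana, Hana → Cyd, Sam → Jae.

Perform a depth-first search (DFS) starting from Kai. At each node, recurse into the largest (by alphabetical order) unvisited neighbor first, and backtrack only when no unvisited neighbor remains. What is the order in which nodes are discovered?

Visit Kai
Kai → Xiu
Xiu → Sam
Sam → Wes
Wes → Ben
Ben → Gus
Gus → Rex
Sam → Jae
Sam → Hana
Hana → Ivy
Ivy → Eli
Eli → Pia
Eli → Omar
Ivy → Bo
Bo → Ada
Ada → Cal
Hana → Fay
Hana → Cyd
Cyd → Ava
Ava → Uma

Kai → Xiu → Sam → Wes → Ben → Gus → Rex → Jae → Hana → Ivy → Eli → Pia → Omar → Bo → Ada → Cal → Fay → Cyd → Ava → Uma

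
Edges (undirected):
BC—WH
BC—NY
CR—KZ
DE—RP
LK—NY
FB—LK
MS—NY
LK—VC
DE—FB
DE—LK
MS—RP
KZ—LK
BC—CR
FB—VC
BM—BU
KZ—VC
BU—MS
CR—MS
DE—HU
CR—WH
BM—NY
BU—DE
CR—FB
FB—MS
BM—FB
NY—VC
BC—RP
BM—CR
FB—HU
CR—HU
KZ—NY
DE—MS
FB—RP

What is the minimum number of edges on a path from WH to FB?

2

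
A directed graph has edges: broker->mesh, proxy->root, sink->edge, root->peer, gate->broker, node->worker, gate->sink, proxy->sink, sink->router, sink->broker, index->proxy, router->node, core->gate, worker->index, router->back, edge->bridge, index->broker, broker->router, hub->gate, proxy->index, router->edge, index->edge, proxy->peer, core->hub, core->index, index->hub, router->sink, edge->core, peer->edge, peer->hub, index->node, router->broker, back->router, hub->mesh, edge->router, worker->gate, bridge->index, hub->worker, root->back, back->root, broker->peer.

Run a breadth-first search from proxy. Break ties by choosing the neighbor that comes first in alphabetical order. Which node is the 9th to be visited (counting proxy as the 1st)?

Visit proxy; enqueue index, peer, root, sink → queue [index, peer, root, sink]
Visit index; enqueue broker, edge, hub, node → queue [peer, root, sink, broker, edge, hub, node]
Visit peer → queue [root, sink, broker, edge, hub, node]
Visit root; enqueue back → queue [sink, broker, edge, hub, node, back]
Visit sink; enqueue router → queue [broker, edge, hub, node, back, router]
Visit broker; enqueue mesh → queue [edge, hub, node, back, router, mesh]
Visit edge; enqueue bridge, core → queue [hub, node, back, router, mesh, bridge, core]
Visit hub; enqueue gate, worker → queue [node, back, router, mesh, bridge, core, gate, worker]
Visit node → queue [back, router, mesh, bridge, core, gate, worker]
Visit back → queue [router, mesh, bridge, core, gate, worker]
Visit router → queue [mesh, bridge, core, gate, worker]
Visit mesh → queue [bridge, core, gate, worker]
Visit bridge → queue [core, gate, worker]
Visit core → queue [gate, worker]
Visit gate → queue [worker]
Visit worker → queue []

Visit order: proxy, index, peer, root, sink, broker, edge, hub, node, back, router, mesh, bridge, core, gate, worker

node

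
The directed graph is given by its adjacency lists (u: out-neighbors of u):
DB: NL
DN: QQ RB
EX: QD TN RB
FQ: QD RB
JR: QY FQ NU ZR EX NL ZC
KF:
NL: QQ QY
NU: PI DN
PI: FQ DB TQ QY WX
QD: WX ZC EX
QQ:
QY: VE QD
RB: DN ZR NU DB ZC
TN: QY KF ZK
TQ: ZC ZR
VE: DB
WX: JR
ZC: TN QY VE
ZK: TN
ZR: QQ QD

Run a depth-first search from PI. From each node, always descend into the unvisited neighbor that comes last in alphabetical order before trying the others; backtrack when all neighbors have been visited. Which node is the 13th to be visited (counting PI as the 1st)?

Visit PI
PI → WX
WX → JR
JR → ZR
ZR → QQ
ZR → QD
QD → ZC
ZC → VE
VE → DB
DB → NL
NL → QY
ZC → TN
TN → ZK
TN → KF
QD → EX
EX → RB
RB → NU
NU → DN
JR → FQ
PI → TQ

Visit order: PI, WX, JR, ZR, QQ, QD, ZC, VE, DB, NL, QY, TN, ZK, KF, EX, RB, NU, DN, FQ, TQ

ZK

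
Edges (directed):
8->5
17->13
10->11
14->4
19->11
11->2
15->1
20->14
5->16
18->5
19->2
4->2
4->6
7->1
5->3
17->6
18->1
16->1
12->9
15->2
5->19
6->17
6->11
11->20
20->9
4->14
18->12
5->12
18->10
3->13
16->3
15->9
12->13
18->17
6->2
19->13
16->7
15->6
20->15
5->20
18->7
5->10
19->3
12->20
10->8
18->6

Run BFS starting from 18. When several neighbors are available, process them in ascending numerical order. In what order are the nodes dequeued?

18, 1, 5, 6, 7, 10, 12, 17, 3, 16, 19, 20, 2, 11, 8, 9, 13, 14, 15, 4

Visit 18; enqueue 1, 5, 6, 7, 10, 12, 17 → queue [1, 5, 6, 7, 10, 12, 17]
Visit 1 → queue [5, 6, 7, 10, 12, 17]
Visit 5; enqueue 3, 16, 19, 20 → queue [6, 7, 10, 12, 17, 3, 16, 19, 20]
Visit 6; enqueue 2, 11 → queue [7, 10, 12, 17, 3, 16, 19, 20, 2, 11]
Visit 7 → queue [10, 12, 17, 3, 16, 19, 20, 2, 11]
Visit 10; enqueue 8 → queue [12, 17, 3, 16, 19, 20, 2, 11, 8]
Visit 12; enqueue 9, 13 → queue [17, 3, 16, 19, 20, 2, 11, 8, 9, 13]
Visit 17 → queue [3, 16, 19, 20, 2, 11, 8, 9, 13]
Visit 3 → queue [16, 19, 20, 2, 11, 8, 9, 13]
Visit 16 → queue [19, 20, 2, 11, 8, 9, 13]
Visit 19 → queue [20, 2, 11, 8, 9, 13]
Visit 20; enqueue 14, 15 → queue [2, 11, 8, 9, 13, 14, 15]
Visit 2 → queue [11, 8, 9, 13, 14, 15]
Visit 11 → queue [8, 9, 13, 14, 15]
Visit 8 → queue [9, 13, 14, 15]
Visit 9 → queue [13, 14, 15]
Visit 13 → queue [14, 15]
Visit 14; enqueue 4 → queue [15, 4]
Visit 15 → queue [4]
Visit 4 → queue []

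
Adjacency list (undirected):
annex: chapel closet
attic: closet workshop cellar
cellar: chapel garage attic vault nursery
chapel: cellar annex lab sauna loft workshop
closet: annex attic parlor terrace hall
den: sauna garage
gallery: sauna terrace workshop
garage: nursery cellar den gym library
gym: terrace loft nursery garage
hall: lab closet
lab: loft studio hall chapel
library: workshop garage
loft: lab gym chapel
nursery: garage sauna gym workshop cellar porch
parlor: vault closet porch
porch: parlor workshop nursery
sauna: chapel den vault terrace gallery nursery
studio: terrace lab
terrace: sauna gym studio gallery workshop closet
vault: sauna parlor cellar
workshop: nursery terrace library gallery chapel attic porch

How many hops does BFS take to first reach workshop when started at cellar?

2

Level 0: cellar
Level 1: attic, chapel, garage, nursery, vault
Level 2: annex, closet, den, gym, lab, library, loft, parlor, porch, sauna, workshop
Level 3: gallery, hall, studio, terrace
workshop first appears at level 2.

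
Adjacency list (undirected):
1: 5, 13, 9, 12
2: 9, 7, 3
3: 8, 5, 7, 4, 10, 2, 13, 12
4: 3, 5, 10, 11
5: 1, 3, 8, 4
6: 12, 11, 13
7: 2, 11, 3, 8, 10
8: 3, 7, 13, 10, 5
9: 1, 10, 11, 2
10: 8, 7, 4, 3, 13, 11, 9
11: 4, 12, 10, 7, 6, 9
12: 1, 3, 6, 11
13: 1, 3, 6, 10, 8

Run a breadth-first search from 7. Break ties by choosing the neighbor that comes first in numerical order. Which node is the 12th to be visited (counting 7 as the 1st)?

6

Visit 7; enqueue 2, 3, 8, 10, 11 → queue [2, 3, 8, 10, 11]
Visit 2; enqueue 9 → queue [3, 8, 10, 11, 9]
Visit 3; enqueue 4, 5, 12, 13 → queue [8, 10, 11, 9, 4, 5, 12, 13]
Visit 8 → queue [10, 11, 9, 4, 5, 12, 13]
Visit 10 → queue [11, 9, 4, 5, 12, 13]
Visit 11; enqueue 6 → queue [9, 4, 5, 12, 13, 6]
Visit 9; enqueue 1 → queue [4, 5, 12, 13, 6, 1]
Visit 4 → queue [5, 12, 13, 6, 1]
Visit 5 → queue [12, 13, 6, 1]
Visit 12 → queue [13, 6, 1]
Visit 13 → queue [6, 1]
Visit 6 → queue [1]
Visit 1 → queue []

Visit order: 7, 2, 3, 8, 10, 11, 9, 4, 5, 12, 13, 6, 1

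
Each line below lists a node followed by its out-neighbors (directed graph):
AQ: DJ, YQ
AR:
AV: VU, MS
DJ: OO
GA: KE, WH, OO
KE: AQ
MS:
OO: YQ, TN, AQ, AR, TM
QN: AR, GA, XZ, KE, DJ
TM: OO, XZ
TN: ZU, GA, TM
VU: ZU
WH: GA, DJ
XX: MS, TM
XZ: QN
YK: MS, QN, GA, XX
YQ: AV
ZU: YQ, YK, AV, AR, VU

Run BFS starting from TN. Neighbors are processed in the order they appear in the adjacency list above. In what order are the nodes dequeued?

TN → ZU → GA → TM → YQ → YK → AV → AR → VU → KE → WH → OO → XZ → MS → QN → XX → AQ → DJ

Visit TN; enqueue ZU, GA, TM → queue [ZU, GA, TM]
Visit ZU; enqueue YQ, YK, AV, AR, VU → queue [GA, TM, YQ, YK, AV, AR, VU]
Visit GA; enqueue KE, WH, OO → queue [TM, YQ, YK, AV, AR, VU, KE, WH, OO]
Visit TM; enqueue XZ → queue [YQ, YK, AV, AR, VU, KE, WH, OO, XZ]
Visit YQ → queue [YK, AV, AR, VU, KE, WH, OO, XZ]
Visit YK; enqueue MS, QN, XX → queue [AV, AR, VU, KE, WH, OO, XZ, MS, QN, XX]
Visit AV → queue [AR, VU, KE, WH, OO, XZ, MS, QN, XX]
Visit AR → queue [VU, KE, WH, OO, XZ, MS, QN, XX]
Visit VU → queue [KE, WH, OO, XZ, MS, QN, XX]
Visit KE; enqueue AQ → queue [WH, OO, XZ, MS, QN, XX, AQ]
Visit WH; enqueue DJ → queue [OO, XZ, MS, QN, XX, AQ, DJ]
Visit OO → queue [XZ, MS, QN, XX, AQ, DJ]
Visit XZ → queue [MS, QN, XX, AQ, DJ]
Visit MS → queue [QN, XX, AQ, DJ]
Visit QN → queue [XX, AQ, DJ]
Visit XX → queue [AQ, DJ]
Visit AQ → queue [DJ]
Visit DJ → queue []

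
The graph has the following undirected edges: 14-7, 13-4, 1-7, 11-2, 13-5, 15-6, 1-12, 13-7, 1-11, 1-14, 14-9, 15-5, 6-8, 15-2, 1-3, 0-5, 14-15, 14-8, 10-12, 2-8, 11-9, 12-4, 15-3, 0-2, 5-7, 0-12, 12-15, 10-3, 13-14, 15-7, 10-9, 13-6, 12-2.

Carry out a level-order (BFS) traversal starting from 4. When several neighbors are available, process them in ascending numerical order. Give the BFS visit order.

4, 12, 13, 0, 1, 2, 10, 15, 5, 6, 7, 14, 3, 11, 8, 9

Visit 4; enqueue 12, 13 → queue [12, 13]
Visit 12; enqueue 0, 1, 2, 10, 15 → queue [13, 0, 1, 2, 10, 15]
Visit 13; enqueue 5, 6, 7, 14 → queue [0, 1, 2, 10, 15, 5, 6, 7, 14]
Visit 0 → queue [1, 2, 10, 15, 5, 6, 7, 14]
Visit 1; enqueue 3, 11 → queue [2, 10, 15, 5, 6, 7, 14, 3, 11]
Visit 2; enqueue 8 → queue [10, 15, 5, 6, 7, 14, 3, 11, 8]
Visit 10; enqueue 9 → queue [15, 5, 6, 7, 14, 3, 11, 8, 9]
Visit 15 → queue [5, 6, 7, 14, 3, 11, 8, 9]
Visit 5 → queue [6, 7, 14, 3, 11, 8, 9]
Visit 6 → queue [7, 14, 3, 11, 8, 9]
Visit 7 → queue [14, 3, 11, 8, 9]
Visit 14 → queue [3, 11, 8, 9]
Visit 3 → queue [11, 8, 9]
Visit 11 → queue [8, 9]
Visit 8 → queue [9]
Visit 9 → queue []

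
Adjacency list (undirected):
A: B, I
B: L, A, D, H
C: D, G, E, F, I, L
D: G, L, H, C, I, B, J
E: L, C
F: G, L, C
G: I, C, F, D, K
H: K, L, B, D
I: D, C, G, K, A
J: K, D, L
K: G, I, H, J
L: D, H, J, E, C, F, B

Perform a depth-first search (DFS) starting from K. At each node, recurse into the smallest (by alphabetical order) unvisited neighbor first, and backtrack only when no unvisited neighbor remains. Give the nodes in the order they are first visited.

K → G → C → D → B → A → I → H → L → E → F → J

Visit K
K → G
G → C
C → D
D → B
B → A
A → I
B → H
H → L
L → E
L → F
L → J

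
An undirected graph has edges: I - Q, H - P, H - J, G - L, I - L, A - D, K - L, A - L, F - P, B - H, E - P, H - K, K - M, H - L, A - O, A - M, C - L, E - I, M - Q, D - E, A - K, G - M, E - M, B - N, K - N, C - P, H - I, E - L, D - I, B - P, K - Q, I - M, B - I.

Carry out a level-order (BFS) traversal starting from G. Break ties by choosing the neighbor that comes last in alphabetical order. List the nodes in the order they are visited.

Visit G; enqueue M, L → queue [M, L]
Visit M; enqueue Q, K, I, E, A → queue [L, Q, K, I, E, A]
Visit L; enqueue H, C → queue [Q, K, I, E, A, H, C]
Visit Q → queue [K, I, E, A, H, C]
Visit K; enqueue N → queue [I, E, A, H, C, N]
Visit I; enqueue D, B → queue [E, A, H, C, N, D, B]
Visit E; enqueue P → queue [A, H, C, N, D, B, P]
Visit A; enqueue O → queue [H, C, N, D, B, P, O]
Visit H; enqueue J → queue [C, N, D, B, P, O, J]
Visit C → queue [N, D, B, P, O, J]
Visit N → queue [D, B, P, O, J]
Visit D → queue [B, P, O, J]
Visit B → queue [P, O, J]
Visit P; enqueue F → queue [O, J, F]
Visit O → queue [J, F]
Visit J → queue [F]
Visit F → queue []

G, M, L, Q, K, I, E, A, H, C, N, D, B, P, O, J, F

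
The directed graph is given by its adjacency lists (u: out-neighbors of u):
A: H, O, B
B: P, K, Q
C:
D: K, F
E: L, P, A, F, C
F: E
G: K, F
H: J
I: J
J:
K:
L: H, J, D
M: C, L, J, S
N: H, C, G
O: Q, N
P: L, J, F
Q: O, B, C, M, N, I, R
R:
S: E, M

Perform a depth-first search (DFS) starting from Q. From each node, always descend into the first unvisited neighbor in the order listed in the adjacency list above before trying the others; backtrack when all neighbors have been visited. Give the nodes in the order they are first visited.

Visit Q
Q → O
O → N
N → H
H → J
N → C
N → G
G → K
G → F
F → E
E → L
L → D
E → P
E → A
A → B
Q → M
M → S
Q → I
Q → R

Q, O, N, H, J, C, G, K, F, E, L, D, P, A, B, M, S, I, R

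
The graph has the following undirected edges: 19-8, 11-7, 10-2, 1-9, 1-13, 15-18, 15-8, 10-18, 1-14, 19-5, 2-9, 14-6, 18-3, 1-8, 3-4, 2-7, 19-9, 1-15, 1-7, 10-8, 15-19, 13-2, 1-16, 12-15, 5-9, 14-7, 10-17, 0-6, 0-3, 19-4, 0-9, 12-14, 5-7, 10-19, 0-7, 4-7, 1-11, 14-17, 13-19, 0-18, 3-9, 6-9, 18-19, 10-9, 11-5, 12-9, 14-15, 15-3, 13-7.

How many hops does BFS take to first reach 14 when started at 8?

2

Level 0: 8
Level 1: 1, 10, 15, 19
Level 2: 2, 3, 4, 5, 7, 9, 11, 12, 13, 14, 16, 17, 18
Level 3: 0, 6
14 first appears at level 2.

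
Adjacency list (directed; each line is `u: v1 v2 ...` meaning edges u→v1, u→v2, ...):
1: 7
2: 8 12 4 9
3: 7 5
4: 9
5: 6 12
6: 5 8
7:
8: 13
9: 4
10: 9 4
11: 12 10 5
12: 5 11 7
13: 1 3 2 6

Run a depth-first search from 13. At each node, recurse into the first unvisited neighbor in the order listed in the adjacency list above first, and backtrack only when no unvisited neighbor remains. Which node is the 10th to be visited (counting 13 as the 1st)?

Visit 13
13 → 1
1 → 7
13 → 3
3 → 5
5 → 6
6 → 8
5 → 12
12 → 11
11 → 10
10 → 9
9 → 4
13 → 2

Visit order: 13, 1, 7, 3, 5, 6, 8, 12, 11, 10, 9, 4, 2

10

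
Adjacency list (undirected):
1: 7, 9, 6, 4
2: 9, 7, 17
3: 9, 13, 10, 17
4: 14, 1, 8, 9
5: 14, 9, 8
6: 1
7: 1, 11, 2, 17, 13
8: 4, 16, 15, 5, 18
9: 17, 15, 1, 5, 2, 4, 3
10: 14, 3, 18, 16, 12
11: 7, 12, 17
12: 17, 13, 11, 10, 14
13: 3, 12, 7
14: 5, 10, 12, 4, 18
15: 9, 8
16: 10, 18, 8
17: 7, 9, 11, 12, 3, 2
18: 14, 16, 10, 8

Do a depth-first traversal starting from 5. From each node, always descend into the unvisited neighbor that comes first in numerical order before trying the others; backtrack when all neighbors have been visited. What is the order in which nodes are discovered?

Visit 5
5 → 8
8 → 4
4 → 1
1 → 6
1 → 7
7 → 2
2 → 9
9 → 3
3 → 10
10 → 12
12 → 11
11 → 17
12 → 13
12 → 14
14 → 18
18 → 16
9 → 15

5 → 8 → 4 → 1 → 6 → 7 → 2 → 9 → 3 → 10 → 12 → 11 → 17 → 13 → 14 → 18 → 16 → 15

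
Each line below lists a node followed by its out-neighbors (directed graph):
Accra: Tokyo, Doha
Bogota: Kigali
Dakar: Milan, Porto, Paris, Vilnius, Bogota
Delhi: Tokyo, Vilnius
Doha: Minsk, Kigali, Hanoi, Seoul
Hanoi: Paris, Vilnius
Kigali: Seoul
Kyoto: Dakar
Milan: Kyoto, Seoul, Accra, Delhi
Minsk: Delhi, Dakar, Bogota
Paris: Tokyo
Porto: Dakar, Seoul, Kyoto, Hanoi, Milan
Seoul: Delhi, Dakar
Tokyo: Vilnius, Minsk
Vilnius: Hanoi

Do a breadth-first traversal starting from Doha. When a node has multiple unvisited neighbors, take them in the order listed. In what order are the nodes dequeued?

Visit Doha; enqueue Minsk, Kigali, Hanoi, Seoul → queue [Minsk, Kigali, Hanoi, Seoul]
Visit Minsk; enqueue Delhi, Dakar, Bogota → queue [Kigali, Hanoi, Seoul, Delhi, Dakar, Bogota]
Visit Kigali → queue [Hanoi, Seoul, Delhi, Dakar, Bogota]
Visit Hanoi; enqueue Paris, Vilnius → queue [Seoul, Delhi, Dakar, Bogota, Paris, Vilnius]
Visit Seoul → queue [Delhi, Dakar, Bogota, Paris, Vilnius]
Visit Delhi; enqueue Tokyo → queue [Dakar, Bogota, Paris, Vilnius, Tokyo]
Visit Dakar; enqueue Milan, Porto → queue [Bogota, Paris, Vilnius, Tokyo, Milan, Porto]
Visit Bogota → queue [Paris, Vilnius, Tokyo, Milan, Porto]
Visit Paris → queue [Vilnius, Tokyo, Milan, Porto]
Visit Vilnius → queue [Tokyo, Milan, Porto]
Visit Tokyo → queue [Milan, Porto]
Visit Milan; enqueue Kyoto, Accra → queue [Porto, Kyoto, Accra]
Visit Porto → queue [Kyoto, Accra]
Visit Kyoto → queue [Accra]
Visit Accra → queue []

Doha, Minsk, Kigali, Hanoi, Seoul, Delhi, Dakar, Bogota, Paris, Vilnius, Tokyo, Milan, Porto, Kyoto, Accra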